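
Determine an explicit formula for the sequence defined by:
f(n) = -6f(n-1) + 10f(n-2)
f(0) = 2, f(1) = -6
Characteristic equation: x² + 6x - 10 = 0.
Discriminant Δ = (-6)² + 4·(10) = 76.
Roots r₁,₂ = (-6 ± √76)/2, so r₁ = -3 + \sqrt{19}, r₂ = - \sqrt{19} - 3.
General solution: f(n) = A·r₁^n + B·r₂^n.
From the initial conditions, A + B = 2 and r₁A + r₂B = -6.
Since r₁ - r₂ = √76: A = (-6 - (2)r₂)/√76 = 1, and B = 2 - A = 1.
So f(n) = \left(1\right)\left(-3 + \sqrt{19}\right)^n + \left(1\right)\left(- \sqrt{19} - 3\right)^n.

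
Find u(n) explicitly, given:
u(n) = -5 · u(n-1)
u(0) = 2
Pure geometric recurrence with ratio -5.
By induction u(n) = u(0) · (-5)^n = 2 \left(-5\right)^{n}.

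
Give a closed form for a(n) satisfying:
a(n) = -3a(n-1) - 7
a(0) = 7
First-order linear non-homogeneous.
Homogeneous solution: a_h(n) = A·(-3)^n.
Try constant particular solution a_p = K: K = -3K - 7 ⇒ K = - \frac{7}{4}.
General: a(n) = A·(-3)^n - \frac{7}{4}.
Apply a(0) = 7: A - \frac{7}{4} = 7 ⇒ A = \frac{35}{4}.
So a(n) = \frac{35 \left(-3\right)^{n}}{4} - \frac{7}{4}.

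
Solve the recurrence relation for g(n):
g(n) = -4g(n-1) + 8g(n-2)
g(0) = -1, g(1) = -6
Characteristic equation: x² + 4x - 8 = 0.
Discriminant Δ = (-4)² + 4·(8) = 48.
Roots r₁,₂ = (-4 ± √48)/2, so r₁ = -2 + 2 \sqrt{3}, r₂ = - 2 \sqrt{3} - 2.
General solution: g(n) = A·r₁^n + B·r₂^n.
From the initial conditions, A + B = -1 and r₁A + r₂B = -6.
Since r₁ - r₂ = √48: A = (-6 - (-1)r₂)/√48 = - \frac{2 \sqrt{3}}{3} - \frac{1}{2}, and B = -1 - A = - \frac{1}{2} + \frac{2 \sqrt{3}}{3}.
So g(n) = \left(- \frac{2 \sqrt{3}}{3} - \frac{1}{2}\right)\left(-2 + 2 \sqrt{3}\right)^n + \left(- \frac{1}{2} + \frac{2 \sqrt{3}}{3}\right)\left(- 2 \sqrt{3} - 2\right)^n.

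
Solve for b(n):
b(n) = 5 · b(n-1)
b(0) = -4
Pure geometric recurrence with ratio 5.
By induction b(n) = b(0) · (5)^n = - 4 \cdot 5^{n}.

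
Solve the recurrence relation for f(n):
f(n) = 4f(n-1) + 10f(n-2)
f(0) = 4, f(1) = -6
Characteristic equation: x² - 4x - 10 = 0.
Discriminant Δ = (4)² + 4·(10) = 56.
Roots r₁,₂ = (4 ± √56)/2, so r₁ = 2 + \sqrt{14}, r₂ = 2 - \sqrt{14}.
General solution: f(n) = A·r₁^n + B·r₂^n.
From the initial conditions, A + B = 4 and r₁A + r₂B = -6.
Since r₁ - r₂ = √56: A = (-6 - (4)r₂)/√56 = 2 - \frac{\sqrt{14}}{2}, and B = 4 - A = \frac{\sqrt{14}}{2} + 2.
So f(n) = \left(2 - \frac{\sqrt{14}}{2}\right)\left(2 + \sqrt{14}\right)^n + \left(\frac{\sqrt{14}}{2} + 2\right)\left(2 - \sqrt{14}\right)^n.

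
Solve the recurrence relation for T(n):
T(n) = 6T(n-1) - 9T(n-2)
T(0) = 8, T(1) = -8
Characteristic equation: x² - 6x + 9 = 0, which is (x - (3))².
Repeated root r = 3.
General solution: T(n) = (A + Bn)·(3)^n.
From T(0) = 8: A = 8.
From T(1) = -8: (A + B)·(3) = -8 ⇒ B = - \frac{32}{3}.
So T(n) = \left(8 - \frac{32 n}{3}\right) \cdot (3)^n.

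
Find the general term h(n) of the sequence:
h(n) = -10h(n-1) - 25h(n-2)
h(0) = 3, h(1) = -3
Characteristic equation: x² + 10x + 25 = 0, which is (x - (-5))².
Repeated root r = -5.
General solution: h(n) = (A + Bn)·(-5)^n.
From h(0) = 3: A = 3.
From h(1) = -3: (A + B)·(-5) = -3 ⇒ B = - \frac{12}{5}.
So h(n) = \left(3 - \frac{12 n}{5}\right) \cdot (-5)^n.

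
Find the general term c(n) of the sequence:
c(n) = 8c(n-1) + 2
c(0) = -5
First-order linear non-homogeneous.
Homogeneous solution: c_h(n) = A·(8)^n.
Try constant particular solution c_p = K: K = 8K + 2 ⇒ K = - \frac{2}{7}.
General: c(n) = A·(8)^n - \frac{2}{7}.
Apply c(0) = -5: A - \frac{2}{7} = -5 ⇒ A = - \frac{33}{7}.
So c(n) = - \frac{33 \cdot 8^{n}}{7} - \frac{2}{7}.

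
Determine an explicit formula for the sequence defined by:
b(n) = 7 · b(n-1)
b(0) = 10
Pure geometric recurrence with ratio 7.
By induction b(n) = b(0) · (7)^n = 10 \cdot 7^{n}.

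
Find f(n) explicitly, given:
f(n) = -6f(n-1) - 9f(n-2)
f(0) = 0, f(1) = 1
Characteristic equation: x² + 6x + 9 = 0, which is (x - (-3))².
Repeated root r = -3.
General solution: f(n) = (A + Bn)·(-3)^n.
From f(0) = 0: A = 0.
From f(1) = 1: (A + B)·(-3) = 1 ⇒ B = - \frac{1}{3}.
So f(n) = \left(- \frac{n}{3}\right) \cdot (-3)^n.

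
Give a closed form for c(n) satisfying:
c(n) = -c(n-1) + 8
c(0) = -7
First-order linear non-homogeneous.
Homogeneous solution: c_h(n) = A·(-1)^n.
Try constant particular solution c_p = K: K = -K + 8 ⇒ K = 4.
General: c(n) = A·(-1)^n + 4.
Apply c(0) = -7: A + 4 = -7 ⇒ A = -11.
So c(n) = 4 - 11 \left(-1\right)^{n}.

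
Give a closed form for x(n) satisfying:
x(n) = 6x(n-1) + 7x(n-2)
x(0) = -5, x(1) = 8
Characteristic equation: x² - 6x - 7 = 0, which factors as (x - (-1))(x - (7)) = 0.
Roots r₁ = -1, r₂ = 7 (distinct).
General solution: x(n) = A·(-1)^n + B·(7)^n.
From x(0) = -5: A + B = -5.
From x(1) = 8: -A + 7B = 8.
Solving: A = - \frac{43}{8}, B = \frac{3}{8}.
So x(n) = - \frac{43 \left(-1\right)^{n}}{8} + \frac{3 \cdot 7^{n}}{8}.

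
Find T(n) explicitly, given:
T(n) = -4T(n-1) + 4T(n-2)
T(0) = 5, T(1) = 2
Characteristic equation: x² + 4x - 4 = 0.
Discriminant Δ = (-4)² + 4·(4) = 32.
Roots r₁,₂ = (-4 ± √32)/2, so r₁ = -2 + 2 \sqrt{2}, r₂ = - 2 \sqrt{2} - 2.
General solution: T(n) = A·r₁^n + B·r₂^n.
From the initial conditions, A + B = 5 and r₁A + r₂B = 2.
Since r₁ - r₂ = √32: A = (2 - (5)r₂)/√32 = \frac{3 \sqrt{2}}{2} + \frac{5}{2}, and B = 5 - A = \frac{5}{2} - \frac{3 \sqrt{2}}{2}.
So T(n) = \left(\frac{3 \sqrt{2}}{2} + \frac{5}{2}\right)\left(-2 + 2 \sqrt{2}\right)^n + \left(\frac{5}{2} - \frac{3 \sqrt{2}}{2}\right)\left(- 2 \sqrt{2} - 2\right)^n.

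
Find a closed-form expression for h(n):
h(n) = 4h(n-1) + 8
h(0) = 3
First-order linear non-homogeneous.
Homogeneous solution: h_h(n) = A·(4)^n.
Try constant particular solution h_p = K: K = 4K + 8 ⇒ K = - \frac{8}{3}.
General: h(n) = A·(4)^n - \frac{8}{3}.
Apply h(0) = 3: A - \frac{8}{3} = 3 ⇒ A = \frac{17}{3}.
So h(n) = \frac{17 \cdot 4^{n}}{3} - \frac{8}{3}.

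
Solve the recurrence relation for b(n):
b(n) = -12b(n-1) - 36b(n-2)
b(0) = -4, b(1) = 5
Characteristic equation: x² + 12x + 36 = 0, which is (x - (-6))².
Repeated root r = -6.
General solution: b(n) = (A + Bn)·(-6)^n.
From b(0) = -4: A = -4.
From b(1) = 5: (A + B)·(-6) = 5 ⇒ B = \frac{19}{6}.
So b(n) = \left(\frac{19 n}{6} - 4\right) \cdot (-6)^n.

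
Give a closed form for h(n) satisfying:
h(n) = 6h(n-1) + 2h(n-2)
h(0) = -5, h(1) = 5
Characteristic equation: x² - 6x - 2 = 0.
Discriminant Δ = (6)² + 4·(2) = 44.
Roots r₁,₂ = (6 ± √44)/2, so r₁ = 3 + \sqrt{11}, r₂ = 3 - \sqrt{11}.
General solution: h(n) = A·r₁^n + B·r₂^n.
From the initial conditions, A + B = -5 and r₁A + r₂B = 5.
Since r₁ - r₂ = √44: A = (5 - (-5)r₂)/√44 = - \frac{5}{2} + \frac{10 \sqrt{11}}{11}, and B = -5 - A = - \frac{10 \sqrt{11}}{11} - \frac{5}{2}.
So h(n) = \left(- \frac{5}{2} + \frac{10 \sqrt{11}}{11}\right)\left(3 + \sqrt{11}\right)^n + \left(- \frac{10 \sqrt{11}}{11} - \frac{5}{2}\right)\left(3 - \sqrt{11}\right)^n.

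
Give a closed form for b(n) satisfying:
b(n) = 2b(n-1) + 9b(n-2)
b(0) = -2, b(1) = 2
Characteristic equation: x² - 2x - 9 = 0.
Discriminant Δ = (2)² + 4·(9) = 40.
Roots r₁,₂ = (2 ± √40)/2, so r₁ = 1 + \sqrt{10}, r₂ = 1 - \sqrt{10}.
General solution: b(n) = A·r₁^n + B·r₂^n.
From the initial conditions, A + B = -2 and r₁A + r₂B = 2.
Since r₁ - r₂ = √40: A = (2 - (-2)r₂)/√40 = -1 + \frac{\sqrt{10}}{5}, and B = -2 - A = -1 - \frac{\sqrt{10}}{5}.
So b(n) = \left(-1 + \frac{\sqrt{10}}{5}\right)\left(1 + \sqrt{10}\right)^n + \left(-1 - \frac{\sqrt{10}}{5}\right)\left(1 - \sqrt{10}\right)^n.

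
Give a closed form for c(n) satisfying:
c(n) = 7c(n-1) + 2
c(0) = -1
First-order linear non-homogeneous.
Homogeneous solution: c_h(n) = A·(7)^n.
Try constant particular solution c_p = K: K = 7K + 2 ⇒ K = - \frac{1}{3}.
General: c(n) = A·(7)^n - \frac{1}{3}.
Apply c(0) = -1: A - \frac{1}{3} = -1 ⇒ A = - \frac{2}{3}.
So c(n) = - \frac{2 \cdot 7^{n}}{3} - \frac{1}{3}.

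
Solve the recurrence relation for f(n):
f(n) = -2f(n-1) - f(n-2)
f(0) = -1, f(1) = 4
Characteristic equation: x² + 2x + 1 = 0, which is (x - (-1))².
Repeated root r = -1.
General solution: f(n) = (A + Bn)·(-1)^n.
From f(0) = -1: A = -1.
From f(1) = 4: (A + B)·(-1) = 4 ⇒ B = -3.
So f(n) = \left(- 3 n - 1\right) \cdot (-1)^n.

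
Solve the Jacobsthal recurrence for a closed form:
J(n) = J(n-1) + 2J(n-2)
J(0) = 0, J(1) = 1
This is the Jacobsthal sequence.
Characteristic equation: x² - x - 2 = 0; roots r₁ = 2, r₂ = -1.
General: J(n) = A·r₁^n + B·r₂^n. Solving with J(0)=0, J(1)=1 gives A = \frac{1}{3}, B = - \frac{1}{3}.
So J(n) = - \frac{\left(-1\right)^{n}}{3} + \frac{2^{n}}{3}.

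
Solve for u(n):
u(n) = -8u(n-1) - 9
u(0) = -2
First-order linear non-homogeneous.
Homogeneous solution: u_h(n) = A·(-8)^n.
Try constant particular solution u_p = K: K = -8K - 9 ⇒ K = -1.
General: u(n) = A·(-8)^n - 1.
Apply u(0) = -2: A - 1 = -2 ⇒ A = -1.
So u(n) = - \left(-8\right)^{n} - 1.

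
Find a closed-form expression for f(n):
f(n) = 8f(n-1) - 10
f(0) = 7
First-order linear non-homogeneous.
Homogeneous solution: f_h(n) = A·(8)^n.
Try constant particular solution f_p = K: K = 8K - 10 ⇒ K = \frac{10}{7}.
General: f(n) = A·(8)^n + \frac{10}{7}.
Apply f(0) = 7: A + \frac{10}{7} = 7 ⇒ A = \frac{39}{7}.
So f(n) = \frac{39 \cdot 8^{n}}{7} + \frac{10}{7}.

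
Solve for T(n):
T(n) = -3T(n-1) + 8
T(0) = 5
First-order linear non-homogeneous.
Homogeneous solution: T_h(n) = A·(-3)^n.
Try constant particular solution T_p = K: K = -3K + 8 ⇒ K = 2.
General: T(n) = A·(-3)^n + 2.
Apply T(0) = 5: A + 2 = 5 ⇒ A = 3.
So T(n) = 3 \left(-3\right)^{n} + 2.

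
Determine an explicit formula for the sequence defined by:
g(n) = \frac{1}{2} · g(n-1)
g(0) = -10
Pure geometric recurrence with ratio \frac{1}{2}.
By induction g(n) = g(0) · (\frac{1}{2})^n = - 10 \cdot 2^{- n}.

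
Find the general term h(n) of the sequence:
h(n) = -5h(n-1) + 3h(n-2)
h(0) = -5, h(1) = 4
Characteristic equation: x² + 5x - 3 = 0.
Discriminant Δ = (-5)² + 4·(3) = 37.
Roots r₁,₂ = (-5 ± √37)/2, so r₁ = - \frac{5}{2} + \frac{\sqrt{37}}{2}, r₂ = - \frac{\sqrt{37}}{2} - \frac{5}{2}.
General solution: h(n) = A·r₁^n + B·r₂^n.
From the initial conditions, A + B = -5 and r₁A + r₂B = 4.
Since r₁ - r₂ = √37: A = (4 - (-5)r₂)/√37 = - \frac{5}{2} - \frac{17 \sqrt{37}}{74}, and B = -5 - A = - \frac{5}{2} + \frac{17 \sqrt{37}}{74}.
So h(n) = \left(- \frac{5}{2} - \frac{17 \sqrt{37}}{74}\right)\left(- \frac{5}{2} + \frac{\sqrt{37}}{2}\right)^n + \left(- \frac{5}{2} + \frac{17 \sqrt{37}}{74}\right)\left(- \frac{\sqrt{37}}{2} - \frac{5}{2}\right)^n.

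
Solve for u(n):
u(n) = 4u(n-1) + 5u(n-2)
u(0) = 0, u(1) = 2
Characteristic equation: x² - 4x - 5 = 0, which factors as (x - (-1))(x - (5)) = 0.
Roots r₁ = -1, r₂ = 5 (distinct).
General solution: u(n) = A·(-1)^n + B·(5)^n.
From u(0) = 0: A + B = 0.
From u(1) = 2: -A + 5B = 2.
Solving: A = - \frac{1}{3}, B = \frac{1}{3}.
So u(n) = - \frac{\left(-1\right)^{n}}{3} + \frac{5^{n}}{3}.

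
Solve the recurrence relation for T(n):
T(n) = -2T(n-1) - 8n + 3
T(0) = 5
First-order linear with linear forcing.
Homogeneous solution: T_h(n) = A·(-2)^n.
Try particular T_p(n) = pn + q. Substituting:
  pn + q = -2(p(n-1) + q) - 8n + 3.
Matching the n-coefficient: p = -2p - 8 ⇒ p = - \frac{8}{3}.
Matching constants: q = 2p - 2q + 3 ⇒ q = - \frac{7}{9}.
General: T(n) = A·(-2)^n - \frac{8 n}{3} - \frac{7}{9}.
Apply T(0) = 5: A - \frac{7}{9} = 5 ⇒ A = \frac{52}{9}.
So T(n) = \frac{52 \left(-2\right)^{n}}{9} - \frac{8 n}{3} - \frac{7}{9}.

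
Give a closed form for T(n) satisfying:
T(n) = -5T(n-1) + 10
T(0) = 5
First-order linear non-homogeneous.
Homogeneous solution: T_h(n) = A·(-5)^n.
Try constant particular solution T_p = K: K = -5K + 10 ⇒ K = \frac{5}{3}.
General: T(n) = A·(-5)^n + \frac{5}{3}.
Apply T(0) = 5: A + \frac{5}{3} = 5 ⇒ A = \frac{10}{3}.
So T(n) = \frac{10 \left(-5\right)^{n}}{3} + \frac{5}{3}.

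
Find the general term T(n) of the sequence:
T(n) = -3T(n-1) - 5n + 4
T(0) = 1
First-order linear with linear forcing.
Homogeneous solution: T_h(n) = A·(-3)^n.
Try particular T_p(n) = pn + q. Substituting:
  pn + q = -3(p(n-1) + q) - 5n + 4.
Matching the n-coefficient: p = -3p - 5 ⇒ p = - \frac{5}{4}.
Matching constants: q = 3p - 3q + 4 ⇒ q = \frac{1}{16}.
General: T(n) = A·(-3)^n - \frac{5 n}{4} + \frac{1}{16}.
Apply T(0) = 1: A + \frac{1}{16} = 1 ⇒ A = \frac{15}{16}.
So T(n) = \frac{15 \left(-3\right)^{n}}{16} - \frac{5 n}{4} + \frac{1}{16}.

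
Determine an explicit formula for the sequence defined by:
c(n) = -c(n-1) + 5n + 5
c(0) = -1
First-order linear with linear forcing.
Homogeneous solution: c_h(n) = A·(-1)^n.
Try particular c_p(n) = pn + q. Substituting:
  pn + q = -(p(n-1) + q) + 5n + 5.
Matching the n-coefficient: p = -p + 5 ⇒ p = \frac{5}{2}.
Matching constants: q = p - q + 5 ⇒ q = \frac{15}{4}.
General: c(n) = A·(-1)^n + \frac{5 n}{2} + \frac{15}{4}.
Apply c(0) = -1: A + \frac{15}{4} = -1 ⇒ A = - \frac{19}{4}.
So c(n) = - \frac{19 \left(-1\right)^{n}}{4} + \frac{5 n}{2} + \frac{15}{4}.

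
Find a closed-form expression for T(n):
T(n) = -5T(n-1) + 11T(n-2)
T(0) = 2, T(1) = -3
Characteristic equation: x² + 5x - 11 = 0.
Discriminant Δ = (-5)² + 4·(11) = 69.
Roots r₁,₂ = (-5 ± √69)/2, so r₁ = - \frac{5}{2} + \frac{\sqrt{69}}{2}, r₂ = - \frac{\sqrt{69}}{2} - \frac{5}{2}.
General solution: T(n) = A·r₁^n + B·r₂^n.
From the initial conditions, A + B = 2 and r₁A + r₂B = -3.
Since r₁ - r₂ = √69: A = (-3 - (2)r₂)/√69 = \frac{2 \sqrt{69}}{69} + 1, and B = 2 - A = 1 - \frac{2 \sqrt{69}}{69}.
So T(n) = \left(\frac{2 \sqrt{69}}{69} + 1\right)\left(- \frac{5}{2} + \frac{\sqrt{69}}{2}\right)^n + \left(1 - \frac{2 \sqrt{69}}{69}\right)\left(- \frac{\sqrt{69}}{2} - \frac{5}{2}\right)^n.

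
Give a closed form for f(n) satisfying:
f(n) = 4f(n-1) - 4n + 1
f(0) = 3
First-order linear with linear forcing.
Homogeneous solution: f_h(n) = A·(4)^n.
Try particular f_p(n) = pn + q. Substituting:
  pn + q = 4(p(n-1) + q) - 4n + 1.
Matching the n-coefficient: p = 4p - 4 ⇒ p = \frac{4}{3}.
Matching constants: q = -4p + 4q + 1 ⇒ q = \frac{13}{9}.
General: f(n) = A·(4)^n + \frac{4 n}{3} + \frac{13}{9}.
Apply f(0) = 3: A + \frac{13}{9} = 3 ⇒ A = \frac{14}{9}.
So f(n) = \frac{14 \cdot 4^{n}}{9} + \frac{4 n}{3} + \frac{13}{9}.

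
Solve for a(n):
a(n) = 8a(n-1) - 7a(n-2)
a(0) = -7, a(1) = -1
Characteristic equation: x² - 8x + 7 = 0, which factors as (x - (7))(x - (1)) = 0.
Roots r₁ = 7, r₂ = 1 (distinct).
General solution: a(n) = A·(7)^n + B·(1)^n.
From a(0) = -7: A + B = -7.
From a(1) = -1: 7A + B = -1.
Solving: A = 1, B = -8.
So a(n) = 7^{n} - 8.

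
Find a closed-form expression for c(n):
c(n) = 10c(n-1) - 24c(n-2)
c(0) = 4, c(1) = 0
Characteristic equation: x² - 10x + 24 = 0, which factors as (x - (6))(x - (4)) = 0.
Roots r₁ = 6, r₂ = 4 (distinct).
General solution: c(n) = A·(6)^n + B·(4)^n.
From c(0) = 4: A + B = 4.
From c(1) = 0: 6A + 4B = 0.
Solving: A = -8, B = 12.
So c(n) = 12 \cdot 4^{n} - 8 \cdot 6^{n}.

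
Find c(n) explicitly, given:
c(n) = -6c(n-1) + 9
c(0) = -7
First-order linear non-homogeneous.
Homogeneous solution: c_h(n) = A·(-6)^n.
Try constant particular solution c_p = K: K = -6K + 9 ⇒ K = \frac{9}{7}.
General: c(n) = A·(-6)^n + \frac{9}{7}.
Apply c(0) = -7: A + \frac{9}{7} = -7 ⇒ A = - \frac{58}{7}.
So c(n) = \frac{9}{7} - \frac{58 \left(-6\right)^{n}}{7}.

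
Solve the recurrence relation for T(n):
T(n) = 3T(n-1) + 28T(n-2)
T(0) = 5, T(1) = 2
Characteristic equation: x² - 3x - 28 = 0, which factors as (x - (7))(x - (-4)) = 0.
Roots r₁ = 7, r₂ = -4 (distinct).
General solution: T(n) = A·(7)^n + B·(-4)^n.
From T(0) = 5: A + B = 5.
From T(1) = 2: 7A - 4B = 2.
Solving: A = 2, B = 3.
So T(n) = 3 \left(-4\right)^{n} + 2 \cdot 7^{n}.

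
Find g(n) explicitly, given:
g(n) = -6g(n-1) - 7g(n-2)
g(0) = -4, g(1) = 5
Characteristic equation: x² + 6x + 7 = 0.
Discriminant Δ = (-6)² + 4·(-7) = 8.
Roots r₁,₂ = (-6 ± √8)/2, so r₁ = -3 + \sqrt{2}, r₂ = -3 - \sqrt{2}.
General solution: g(n) = A·r₁^n + B·r₂^n.
From the initial conditions, A + B = -4 and r₁A + r₂B = 5.
Since r₁ - r₂ = √8: A = (5 - (-4)r₂)/√8 = - \frac{7 \sqrt{2}}{4} - 2, and B = -4 - A = -2 + \frac{7 \sqrt{2}}{4}.
So g(n) = \left(- \frac{7 \sqrt{2}}{4} - 2\right)\left(-3 + \sqrt{2}\right)^n + \left(-2 + \frac{7 \sqrt{2}}{4}\right)\left(-3 - \sqrt{2}\right)^n.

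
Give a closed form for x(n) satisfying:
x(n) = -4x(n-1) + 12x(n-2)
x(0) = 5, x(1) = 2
Characteristic equation: x² + 4x - 12 = 0, which factors as (x - (-6))(x - (2)) = 0.
Roots r₁ = -6, r₂ = 2 (distinct).
General solution: x(n) = A·(-6)^n + B·(2)^n.
From x(0) = 5: A + B = 5.
From x(1) = 2: -6A + 2B = 2.
Solving: A = 1, B = 4.
So x(n) = \left(-6\right)^{n} + 4 \cdot 2^{n}.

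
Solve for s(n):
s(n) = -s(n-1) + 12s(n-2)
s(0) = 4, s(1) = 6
Characteristic equation: x² + x - 12 = 0, which factors as (x - (3))(x - (-4)) = 0.
Roots r₁ = 3, r₂ = -4 (distinct).
General solution: s(n) = A·(3)^n + B·(-4)^n.
From s(0) = 4: A + B = 4.
From s(1) = 6: 3A - 4B = 6.
Solving: A = \frac{22}{7}, B = \frac{6}{7}.
So s(n) = \frac{6 \left(-4\right)^{n}}{7} + \frac{22 \cdot 3^{n}}{7}.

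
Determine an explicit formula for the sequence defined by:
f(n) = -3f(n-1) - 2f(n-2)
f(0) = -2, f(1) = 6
Characteristic equation: x² + 3x + 2 = 0, which factors as (x - (-1))(x - (-2)) = 0.
Roots r₁ = -1, r₂ = -2 (distinct).
General solution: f(n) = A·(-1)^n + B·(-2)^n.
From f(0) = -2: A + B = -2.
From f(1) = 6: -A - 2B = 6.
Solving: A = 2, B = -4.
So f(n) = 2 \left(-1\right)^{n} - 4 \left(-2\right)^{n}.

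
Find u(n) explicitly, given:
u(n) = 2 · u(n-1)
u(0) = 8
Pure geometric recurrence with ratio 2.
By induction u(n) = u(0) · (2)^n = 8 \cdot 2^{n}.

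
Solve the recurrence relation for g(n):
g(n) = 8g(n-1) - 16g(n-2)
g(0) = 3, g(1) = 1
Characteristic equation: x² - 8x + 16 = 0, which is (x - (4))².
Repeated root r = 4.
General solution: g(n) = (A + Bn)·(4)^n.
From g(0) = 3: A = 3.
From g(1) = 1: (A + B)·(4) = 1 ⇒ B = - \frac{11}{4}.
So g(n) = \left(3 - \frac{11 n}{4}\right) \cdot (4)^n.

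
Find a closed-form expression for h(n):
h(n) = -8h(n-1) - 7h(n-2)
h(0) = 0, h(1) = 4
Characteristic equation: x² + 8x + 7 = 0, which factors as (x - (-1))(x - (-7)) = 0.
Roots r₁ = -1, r₂ = -7 (distinct).
General solution: h(n) = A·(-1)^n + B·(-7)^n.
From h(0) = 0: A + B = 0.
From h(1) = 4: -A - 7B = 4.
Solving: A = \frac{2}{3}, B = - \frac{2}{3}.
So h(n) = \frac{2 \left(-1\right)^{n}}{3} - \frac{2 \left(-7\right)^{n}}{3}.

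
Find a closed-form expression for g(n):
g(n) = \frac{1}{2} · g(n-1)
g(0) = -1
Pure geometric recurrence with ratio \frac{1}{2}.
By induction g(n) = g(0) · (\frac{1}{2})^n = - 2^{- n}.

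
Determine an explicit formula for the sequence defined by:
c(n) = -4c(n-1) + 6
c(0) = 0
First-order linear non-homogeneous.
Homogeneous solution: c_h(n) = A·(-4)^n.
Try constant particular solution c_p = K: K = -4K + 6 ⇒ K = \frac{6}{5}.
General: c(n) = A·(-4)^n + \frac{6}{5}.
Apply c(0) = 0: A + \frac{6}{5} = 0 ⇒ A = - \frac{6}{5}.
So c(n) = \frac{6}{5} - \frac{6 \left(-4\right)^{n}}{5}.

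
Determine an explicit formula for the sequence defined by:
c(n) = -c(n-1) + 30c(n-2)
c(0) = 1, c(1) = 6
Characteristic equation: x² + x - 30 = 0, which factors as (x - (-6))(x - (5)) = 0.
Roots r₁ = -6, r₂ = 5 (distinct).
General solution: c(n) = A·(-6)^n + B·(5)^n.
From c(0) = 1: A + B = 1.
From c(1) = 6: -6A + 5B = 6.
Solving: A = - \frac{1}{11}, B = \frac{12}{11}.
So c(n) = - \frac{\left(-6\right)^{n}}{11} + \frac{12 \cdot 5^{n}}{11}.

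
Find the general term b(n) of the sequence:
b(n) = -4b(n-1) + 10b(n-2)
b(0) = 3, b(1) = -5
Characteristic equation: x² + 4x - 10 = 0.
Discriminant Δ = (-4)² + 4·(10) = 56.
Roots r₁,₂ = (-4 ± √56)/2, so r₁ = -2 + \sqrt{14}, r₂ = - \sqrt{14} - 2.
General solution: b(n) = A·r₁^n + B·r₂^n.
From the initial conditions, A + B = 3 and r₁A + r₂B = -5.
Since r₁ - r₂ = √56: A = (-5 - (3)r₂)/√56 = \frac{\sqrt{14}}{28} + \frac{3}{2}, and B = 3 - A = \frac{3}{2} - \frac{\sqrt{14}}{28}.
So b(n) = \left(\frac{\sqrt{14}}{28} + \frac{3}{2}\right)\left(-2 + \sqrt{14}\right)^n + \left(\frac{3}{2} - \frac{\sqrt{14}}{28}\right)\left(- \sqrt{14} - 2\right)^n.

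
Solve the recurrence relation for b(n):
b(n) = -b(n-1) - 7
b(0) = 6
First-order linear non-homogeneous.
Homogeneous solution: b_h(n) = A·(-1)^n.
Try constant particular solution b_p = K: K = -K - 7 ⇒ K = - \frac{7}{2}.
General: b(n) = A·(-1)^n - \frac{7}{2}.
Apply b(0) = 6: A - \frac{7}{2} = 6 ⇒ A = \frac{19}{2}.
So b(n) = \frac{19 \left(-1\right)^{n}}{2} - \frac{7}{2}.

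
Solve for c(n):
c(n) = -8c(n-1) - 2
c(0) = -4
First-order linear non-homogeneous.
Homogeneous solution: c_h(n) = A·(-8)^n.
Try constant particular solution c_p = K: K = -8K - 2 ⇒ K = - \frac{2}{9}.
General: c(n) = A·(-8)^n - \frac{2}{9}.
Apply c(0) = -4: A - \frac{2}{9} = -4 ⇒ A = - \frac{34}{9}.
So c(n) = - \frac{34 \left(-8\right)^{n}}{9} - \frac{2}{9}.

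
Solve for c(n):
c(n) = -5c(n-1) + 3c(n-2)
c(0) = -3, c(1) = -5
Characteristic equation: x² + 5x - 3 = 0.
Discriminant Δ = (-5)² + 4·(3) = 37.
Roots r₁,₂ = (-5 ± √37)/2, so r₁ = - \frac{5}{2} + \frac{\sqrt{37}}{2}, r₂ = - \frac{\sqrt{37}}{2} - \frac{5}{2}.
General solution: c(n) = A·r₁^n + B·r₂^n.
From the initial conditions, A + B = -3 and r₁A + r₂B = -5.
Since r₁ - r₂ = √37: A = (-5 - (-3)r₂)/√37 = - \frac{25 \sqrt{37}}{74} - \frac{3}{2}, and B = -3 - A = - \frac{3}{2} + \frac{25 \sqrt{37}}{74}.
So c(n) = \left(- \frac{25 \sqrt{37}}{74} - \frac{3}{2}\right)\left(- \frac{5}{2} + \frac{\sqrt{37}}{2}\right)^n + \left(- \frac{3}{2} + \frac{25 \sqrt{37}}{74}\right)\left(- \frac{\sqrt{37}}{2} - \frac{5}{2}\right)^n.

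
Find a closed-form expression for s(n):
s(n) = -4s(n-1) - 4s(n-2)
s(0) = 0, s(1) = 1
Characteristic equation: x² + 4x + 4 = 0, which is (x - (-2))².
Repeated root r = -2.
General solution: s(n) = (A + Bn)·(-2)^n.
From s(0) = 0: A = 0.
From s(1) = 1: (A + B)·(-2) = 1 ⇒ B = - \frac{1}{2}.
So s(n) = \left(- \frac{n}{2}\right) \cdot (-2)^n.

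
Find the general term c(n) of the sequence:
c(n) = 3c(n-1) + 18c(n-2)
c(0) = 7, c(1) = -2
Characteristic equation: x² - 3x - 18 = 0, which factors as (x - (6))(x - (-3)) = 0.
Roots r₁ = 6, r₂ = -3 (distinct).
General solution: c(n) = A·(6)^n + B·(-3)^n.
From c(0) = 7: A + B = 7.
From c(1) = -2: 6A - 3B = -2.
Solving: A = \frac{19}{9}, B = \frac{44}{9}.
So c(n) = \frac{44 \left(-3\right)^{n}}{9} + \frac{19 \cdot 6^{n}}{9}.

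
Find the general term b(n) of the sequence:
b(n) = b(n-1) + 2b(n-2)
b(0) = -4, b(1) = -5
Characteristic equation: x² - x - 2 = 0, which factors as (x - (-1))(x - (2)) = 0.
Roots r₁ = -1, r₂ = 2 (distinct).
General solution: b(n) = A·(-1)^n + B·(2)^n.
From b(0) = -4: A + B = -4.
From b(1) = -5: -A + 2B = -5.
Solving: A = -1, B = -3.
So b(n) = - \left(-1\right)^{n} - 3 \cdot 2^{n}.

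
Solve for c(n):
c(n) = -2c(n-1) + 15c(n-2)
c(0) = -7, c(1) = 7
Characteristic equation: x² + 2x - 15 = 0, which factors as (x - (3))(x - (-5)) = 0.
Roots r₁ = 3, r₂ = -5 (distinct).
General solution: c(n) = A·(3)^n + B·(-5)^n.
From c(0) = -7: A + B = -7.
From c(1) = 7: 3A - 5B = 7.
Solving: A = - \frac{7}{2}, B = - \frac{7}{2}.
So c(n) = - \frac{7 \left(-5\right)^{n}}{2} - \frac{7 \cdot 3^{n}}{2}.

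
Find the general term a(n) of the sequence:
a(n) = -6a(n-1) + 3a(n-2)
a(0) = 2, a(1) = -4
Characteristic equation: x² + 6x - 3 = 0.
Discriminant Δ = (-6)² + 4·(3) = 48.
Roots r₁,₂ = (-6 ± √48)/2, so r₁ = -3 + 2 \sqrt{3}, r₂ = - 2 \sqrt{3} - 3.
General solution: a(n) = A·r₁^n + B·r₂^n.
From the initial conditions, A + B = 2 and r₁A + r₂B = -4.
Since r₁ - r₂ = √48: A = (-4 - (2)r₂)/√48 = \frac{\sqrt{3}}{6} + 1, and B = 2 - A = 1 - \frac{\sqrt{3}}{6}.
So a(n) = \left(\frac{\sqrt{3}}{6} + 1\right)\left(-3 + 2 \sqrt{3}\right)^n + \left(1 - \frac{\sqrt{3}}{6}\right)\left(- 2 \sqrt{3} - 3\right)^n.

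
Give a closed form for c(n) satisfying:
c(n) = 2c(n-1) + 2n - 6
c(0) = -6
First-order linear with linear forcing.
Homogeneous solution: c_h(n) = A·(2)^n.
Try particular c_p(n) = pn + q. Substituting:
  pn + q = 2(p(n-1) + q) + 2n - 6.
Matching the n-coefficient: p = 2p + 2 ⇒ p = -2.
Matching constants: q = -2p + 2q - 6 ⇒ q = 2.
General: c(n) = A·(2)^n - 2 n + 2.
Apply c(0) = -6: A + 2 = -6 ⇒ A = -8.
So c(n) = - 8 \cdot 2^{n} - 2 n + 2.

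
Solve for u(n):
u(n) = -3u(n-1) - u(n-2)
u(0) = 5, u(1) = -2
Characteristic equation: x² + 3x + 1 = 0.
Discriminant Δ = (-3)² + 4·(-1) = 5.
Roots r₁,₂ = (-3 ± √5)/2, so r₁ = - \frac{3}{2} + \frac{\sqrt{5}}{2}, r₂ = - \frac{3}{2} - \frac{\sqrt{5}}{2}.
General solution: u(n) = A·r₁^n + B·r₂^n.
From the initial conditions, A + B = 5 and r₁A + r₂B = -2.
Since r₁ - r₂ = √5: A = (-2 - (5)r₂)/√5 = \frac{11 \sqrt{5}}{10} + \frac{5}{2}, and B = 5 - A = \frac{5}{2} - \frac{11 \sqrt{5}}{10}.
So u(n) = \left(\frac{11 \sqrt{5}}{10} + \frac{5}{2}\right)\left(- \frac{3}{2} + \frac{\sqrt{5}}{2}\right)^n + \left(\frac{5}{2} - \frac{11 \sqrt{5}}{10}\right)\left(- \frac{3}{2} - \frac{\sqrt{5}}{2}\right)^n.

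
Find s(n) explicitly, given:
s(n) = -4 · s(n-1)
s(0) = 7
Pure geometric recurrence with ratio -4.
By induction s(n) = s(0) · (-4)^n = 7 \left(-4\right)^{n}.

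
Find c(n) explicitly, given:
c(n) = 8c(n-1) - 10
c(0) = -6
First-order linear non-homogeneous.
Homogeneous solution: c_h(n) = A·(8)^n.
Try constant particular solution c_p = K: K = 8K - 10 ⇒ K = \frac{10}{7}.
General: c(n) = A·(8)^n + \frac{10}{7}.
Apply c(0) = -6: A + \frac{10}{7} = -6 ⇒ A = - \frac{52}{7}.
So c(n) = \frac{10}{7} - \frac{52 \cdot 8^{n}}{7}.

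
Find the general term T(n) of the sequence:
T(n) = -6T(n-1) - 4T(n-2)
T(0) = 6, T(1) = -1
Characteristic equation: x² + 6x + 4 = 0.
Discriminant Δ = (-6)² + 4·(-4) = 20.
Roots r₁,₂ = (-6 ± √20)/2, so r₁ = -3 + \sqrt{5}, r₂ = -3 - \sqrt{5}.
General solution: T(n) = A·r₁^n + B·r₂^n.
From the initial conditions, A + B = 6 and r₁A + r₂B = -1.
Since r₁ - r₂ = √20: A = (-1 - (6)r₂)/√20 = 3 + \frac{17 \sqrt{5}}{10}, and B = 6 - A = 3 - \frac{17 \sqrt{5}}{10}.
So T(n) = \left(3 + \frac{17 \sqrt{5}}{10}\right)\left(-3 + \sqrt{5}\right)^n + \left(3 - \frac{17 \sqrt{5}}{10}\right)\left(-3 - \sqrt{5}\right)^n.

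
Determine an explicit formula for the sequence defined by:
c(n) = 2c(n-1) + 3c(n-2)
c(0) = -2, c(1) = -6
Characteristic equation: x² - 2x - 3 = 0, which factors as (x - (-1))(x - (3)) = 0.
Roots r₁ = -1, r₂ = 3 (distinct).
General solution: c(n) = A·(-1)^n + B·(3)^n.
From c(0) = -2: A + B = -2.
From c(1) = -6: -A + 3B = -6.
Solving: A = 0, B = -2.
So c(n) = - 2 \cdot 3^{n}.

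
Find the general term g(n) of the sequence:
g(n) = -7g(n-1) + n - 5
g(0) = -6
First-order linear with linear forcing.
Homogeneous solution: g_h(n) = A·(-7)^n.
Try particular g_p(n) = pn + q. Substituting:
  pn + q = -7(p(n-1) + q) + n - 5.
Matching the n-coefficient: p = -7p + 1 ⇒ p = \frac{1}{8}.
Matching constants: q = 7p - 7q - 5 ⇒ q = - \frac{33}{64}.
General: g(n) = A·(-7)^n + \frac{n}{8} - \frac{33}{64}.
Apply g(0) = -6: A - \frac{33}{64} = -6 ⇒ A = - \frac{351}{64}.
So g(n) = - \frac{351 \left(-7\right)^{n}}{64} + \frac{n}{8} - \frac{33}{64}.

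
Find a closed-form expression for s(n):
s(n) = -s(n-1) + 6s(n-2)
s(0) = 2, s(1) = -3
Characteristic equation: x² + x - 6 = 0, which factors as (x - (-3))(x - (2)) = 0.
Roots r₁ = -3, r₂ = 2 (distinct).
General solution: s(n) = A·(-3)^n + B·(2)^n.
From s(0) = 2: A + B = 2.
From s(1) = -3: -3A + 2B = -3.
Solving: A = \frac{7}{5}, B = \frac{3}{5}.
So s(n) = \frac{7 \left(-3\right)^{n}}{5} + \frac{3 \cdot 2^{n}}{5}.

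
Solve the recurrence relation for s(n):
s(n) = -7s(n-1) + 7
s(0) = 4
First-order linear non-homogeneous.
Homogeneous solution: s_h(n) = A·(-7)^n.
Try constant particular solution s_p = K: K = -7K + 7 ⇒ K = \frac{7}{8}.
General: s(n) = A·(-7)^n + \frac{7}{8}.
Apply s(0) = 4: A + \frac{7}{8} = 4 ⇒ A = \frac{25}{8}.
So s(n) = \frac{25 \left(-7\right)^{n}}{8} + \frac{7}{8}.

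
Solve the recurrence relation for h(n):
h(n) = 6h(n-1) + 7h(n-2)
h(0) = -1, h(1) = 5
Characteristic equation: x² - 6x - 7 = 0, which factors as (x - (-1))(x - (7)) = 0.
Roots r₁ = -1, r₂ = 7 (distinct).
General solution: h(n) = A·(-1)^n + B·(7)^n.
From h(0) = -1: A + B = -1.
From h(1) = 5: -A + 7B = 5.
Solving: A = - \frac{3}{2}, B = \frac{1}{2}.
So h(n) = - \frac{3 \left(-1\right)^{n}}{2} + \frac{7^{n}}{2}.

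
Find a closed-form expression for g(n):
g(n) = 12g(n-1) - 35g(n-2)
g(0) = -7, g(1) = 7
Characteristic equation: x² - 12x + 35 = 0, which factors as (x - (5))(x - (7)) = 0.
Roots r₁ = 5, r₂ = 7 (distinct).
General solution: g(n) = A·(5)^n + B·(7)^n.
From g(0) = -7: A + B = -7.
From g(1) = 7: 5A + 7B = 7.
Solving: A = -28, B = 21.
So g(n) = - 28 \cdot 5^{n} + 21 \cdot 7^{n}.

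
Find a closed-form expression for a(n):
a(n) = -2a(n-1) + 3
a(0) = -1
First-order linear non-homogeneous.
Homogeneous solution: a_h(n) = A·(-2)^n.
Try constant particular solution a_p = K: K = -2K + 3 ⇒ K = 1.
General: a(n) = A·(-2)^n + 1.
Apply a(0) = -1: A + 1 = -1 ⇒ A = -2.
So a(n) = 1 - 2 \left(-2\right)^{n}.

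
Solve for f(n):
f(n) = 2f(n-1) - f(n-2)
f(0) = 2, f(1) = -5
Characteristic equation: x² - 2x + 1 = 0, which is (x - (1))².
Repeated root r = 1.
General solution: f(n) = (A + Bn)·(1)^n.
From f(0) = 2: A = 2.
From f(1) = -5: (A + B)·(1) = -5 ⇒ B = -7.
So f(n) = \left(2 - 7 n\right) \cdot (1)^n.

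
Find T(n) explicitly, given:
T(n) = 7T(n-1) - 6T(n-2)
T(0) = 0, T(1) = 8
Characteristic equation: x² - 7x + 6 = 0, which factors as (x - (1))(x - (6)) = 0.
Roots r₁ = 1, r₂ = 6 (distinct).
General solution: T(n) = A·(1)^n + B·(6)^n.
From T(0) = 0: A + B = 0.
From T(1) = 8: A + 6B = 8.
Solving: A = - \frac{8}{5}, B = \frac{8}{5}.
So T(n) = \frac{8 \cdot 6^{n}}{5} - \frac{8}{5}.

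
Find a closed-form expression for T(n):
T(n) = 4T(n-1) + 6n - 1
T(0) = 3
First-order linear with linear forcing.
Homogeneous solution: T_h(n) = A·(4)^n.
Try particular T_p(n) = pn + q. Substituting:
  pn + q = 4(p(n-1) + q) + 6n - 1.
Matching the n-coefficient: p = 4p + 6 ⇒ p = -2.
Matching constants: q = -4p + 4q - 1 ⇒ q = - \frac{7}{3}.
General: T(n) = A·(4)^n - 2 n - \frac{7}{3}.
Apply T(0) = 3: A - \frac{7}{3} = 3 ⇒ A = \frac{16}{3}.
So T(n) = \frac{16 \cdot 4^{n}}{3} - 2 n - \frac{7}{3}.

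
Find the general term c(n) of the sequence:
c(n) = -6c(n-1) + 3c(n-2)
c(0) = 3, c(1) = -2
Characteristic equation: x² + 6x - 3 = 0.
Discriminant Δ = (-6)² + 4·(3) = 48.
Roots r₁,₂ = (-6 ± √48)/2, so r₁ = -3 + 2 \sqrt{3}, r₂ = - 2 \sqrt{3} - 3.
General solution: c(n) = A·r₁^n + B·r₂^n.
From the initial conditions, A + B = 3 and r₁A + r₂B = -2.
Since r₁ - r₂ = √48: A = (-2 - (3)r₂)/√48 = \frac{7 \sqrt{3}}{12} + \frac{3}{2}, and B = 3 - A = \frac{3}{2} - \frac{7 \sqrt{3}}{12}.
So c(n) = \left(\frac{7 \sqrt{3}}{12} + \frac{3}{2}\right)\left(-3 + 2 \sqrt{3}\right)^n + \left(\frac{3}{2} - \frac{7 \sqrt{3}}{12}\right)\left(- 2 \sqrt{3} - 3\right)^n.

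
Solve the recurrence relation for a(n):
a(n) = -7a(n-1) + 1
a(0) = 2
First-order linear non-homogeneous.
Homogeneous solution: a_h(n) = A·(-7)^n.
Try constant particular solution a_p = K: K = -7K + 1 ⇒ K = \frac{1}{8}.
General: a(n) = A·(-7)^n + \frac{1}{8}.
Apply a(0) = 2: A + \frac{1}{8} = 2 ⇒ A = \frac{15}{8}.
So a(n) = \frac{15 \left(-7\right)^{n}}{8} + \frac{1}{8}.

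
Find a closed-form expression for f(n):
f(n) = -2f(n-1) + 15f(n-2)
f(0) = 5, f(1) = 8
Characteristic equation: x² + 2x - 15 = 0, which factors as (x - (3))(x - (-5)) = 0.
Roots r₁ = 3, r₂ = -5 (distinct).
General solution: f(n) = A·(3)^n + B·(-5)^n.
From f(0) = 5: A + B = 5.
From f(1) = 8: 3A - 5B = 8.
Solving: A = \frac{33}{8}, B = \frac{7}{8}.
So f(n) = \frac{7 \left(-5\right)^{n}}{8} + \frac{33 \cdot 3^{n}}{8}.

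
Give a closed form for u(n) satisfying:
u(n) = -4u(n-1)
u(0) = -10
This is a homogeneous first-order recurrence with ratio -4.
By induction u(n) = u(0) · (-4)^n = - 10 \left(-4\right)^{n}.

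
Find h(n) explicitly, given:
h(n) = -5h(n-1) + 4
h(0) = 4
First-order linear non-homogeneous.
Homogeneous solution: h_h(n) = A·(-5)^n.
Try constant particular solution h_p = K: K = -5K + 4 ⇒ K = \frac{2}{3}.
General: h(n) = A·(-5)^n + \frac{2}{3}.
Apply h(0) = 4: A + \frac{2}{3} = 4 ⇒ A = \frac{10}{3}.
So h(n) = \frac{10 \left(-5\right)^{n}}{3} + \frac{2}{3}.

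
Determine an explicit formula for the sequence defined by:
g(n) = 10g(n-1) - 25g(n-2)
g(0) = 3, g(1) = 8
Characteristic equation: x² - 10x + 25 = 0, which is (x - (5))².
Repeated root r = 5.
General solution: g(n) = (A + Bn)·(5)^n.
From g(0) = 3: A = 3.
From g(1) = 8: (A + B)·(5) = 8 ⇒ B = - \frac{7}{5}.
So g(n) = \left(3 - \frac{7 n}{5}\right) \cdot (5)^n.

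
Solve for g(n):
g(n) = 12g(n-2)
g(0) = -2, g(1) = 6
Characteristic equation: x² - 12 = 0.
Discriminant Δ = (0)² + 4·(12) = 48.
Roots r₁,₂ = (0 ± √48)/2, so r₁ = 2 \sqrt{3}, r₂ = - 2 \sqrt{3}.
General solution: g(n) = A·r₁^n + B·r₂^n.
From the initial conditions, A + B = -2 and r₁A + r₂B = 6.
Since r₁ - r₂ = √48: A = (6 - (-2)r₂)/√48 = -1 + \frac{\sqrt{3}}{2}, and B = -2 - A = -1 - \frac{\sqrt{3}}{2}.
So g(n) = \left(-1 + \frac{\sqrt{3}}{2}\right)\left(2 \sqrt{3}\right)^n + \left(-1 - \frac{\sqrt{3}}{2}\right)\left(- 2 \sqrt{3}\right)^n.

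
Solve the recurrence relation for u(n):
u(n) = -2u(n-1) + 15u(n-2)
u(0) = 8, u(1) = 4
Characteristic equation: x² + 2x - 15 = 0, which factors as (x - (3))(x - (-5)) = 0.
Roots r₁ = 3, r₂ = -5 (distinct).
General solution: u(n) = A·(3)^n + B·(-5)^n.
From u(0) = 8: A + B = 8.
From u(1) = 4: 3A - 5B = 4.
Solving: A = \frac{11}{2}, B = \frac{5}{2}.
So u(n) = \frac{5 \left(-5\right)^{n}}{2} + \frac{11 \cdot 3^{n}}{2}.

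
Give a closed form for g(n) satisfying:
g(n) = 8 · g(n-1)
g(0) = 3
Pure geometric recurrence with ratio 8.
By induction g(n) = g(0) · (8)^n = 3 \cdot 8^{n}.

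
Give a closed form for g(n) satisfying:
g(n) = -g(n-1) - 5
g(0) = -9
First-order linear non-homogeneous.
Homogeneous solution: g_h(n) = A·(-1)^n.
Try constant particular solution g_p = K: K = -K - 5 ⇒ K = - \frac{5}{2}.
General: g(n) = A·(-1)^n - \frac{5}{2}.
Apply g(0) = -9: A - \frac{5}{2} = -9 ⇒ A = - \frac{13}{2}.
So g(n) = - \frac{13 \left(-1\right)^{n}}{2} - \frac{5}{2}.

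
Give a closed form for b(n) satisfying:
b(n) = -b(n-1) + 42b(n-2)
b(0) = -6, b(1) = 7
Characteristic equation: x² + x - 42 = 0, which factors as (x - (6))(x - (-7)) = 0.
Roots r₁ = 6, r₂ = -7 (distinct).
General solution: b(n) = A·(6)^n + B·(-7)^n.
From b(0) = -6: A + B = -6.
From b(1) = 7: 6A - 7B = 7.
Solving: A = - \frac{35}{13}, B = - \frac{43}{13}.
So b(n) = - \frac{43 \left(-7\right)^{n}}{13} - \frac{35 \cdot 6^{n}}{13}.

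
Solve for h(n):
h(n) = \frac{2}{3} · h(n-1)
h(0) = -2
Pure geometric recurrence with ratio \frac{2}{3}.
By induction h(n) = h(0) · (\frac{2}{3})^n = - 2 \left(\frac{2}{3}\right)^{n}.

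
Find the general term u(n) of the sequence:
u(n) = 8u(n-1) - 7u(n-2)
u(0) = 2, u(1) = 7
Characteristic equation: x² - 8x + 7 = 0, which factors as (x - (1))(x - (7)) = 0.
Roots r₁ = 1, r₂ = 7 (distinct).
General solution: u(n) = A·(1)^n + B·(7)^n.
From u(0) = 2: A + B = 2.
From u(1) = 7: A + 7B = 7.
Solving: A = \frac{7}{6}, B = \frac{5}{6}.
So u(n) = \frac{5 \cdot 7^{n}}{6} + \frac{7}{6}.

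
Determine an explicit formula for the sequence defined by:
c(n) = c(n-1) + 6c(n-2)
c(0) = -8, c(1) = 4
Characteristic equation: x² - x - 6 = 0, which factors as (x - (-2))(x - (3)) = 0.
Roots r₁ = -2, r₂ = 3 (distinct).
General solution: c(n) = A·(-2)^n + B·(3)^n.
From c(0) = -8: A + B = -8.
From c(1) = 4: -2A + 3B = 4.
Solving: A = - \frac{28}{5}, B = - \frac{12}{5}.
So c(n) = - \frac{28 \left(-2\right)^{n}}{5} - \frac{12 \cdot 3^{n}}{5}.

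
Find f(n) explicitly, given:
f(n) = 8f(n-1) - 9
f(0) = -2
First-order linear non-homogeneous.
Homogeneous solution: f_h(n) = A·(8)^n.
Try constant particular solution f_p = K: K = 8K - 9 ⇒ K = \frac{9}{7}.
General: f(n) = A·(8)^n + \frac{9}{7}.
Apply f(0) = -2: A + \frac{9}{7} = -2 ⇒ A = - \frac{23}{7}.
So f(n) = \frac{9}{7} - \frac{23 \cdot 8^{n}}{7}.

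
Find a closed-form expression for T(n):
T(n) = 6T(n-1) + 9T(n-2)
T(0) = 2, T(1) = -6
Characteristic equation: x² - 6x - 9 = 0.
Discriminant Δ = (6)² + 4·(9) = 72.
Roots r₁,₂ = (6 ± √72)/2, so r₁ = 3 + 3 \sqrt{2}, r₂ = 3 - 3 \sqrt{2}.
General solution: T(n) = A·r₁^n + B·r₂^n.
From the initial conditions, A + B = 2 and r₁A + r₂B = -6.
Since r₁ - r₂ = √72: A = (-6 - (2)r₂)/√72 = 1 - \sqrt{2}, and B = 2 - A = 1 + \sqrt{2}.
So T(n) = \left(1 - \sqrt{2}\right)\left(3 + 3 \sqrt{2}\right)^n + \left(1 + \sqrt{2}\right)\left(3 - 3 \sqrt{2}\right)^n.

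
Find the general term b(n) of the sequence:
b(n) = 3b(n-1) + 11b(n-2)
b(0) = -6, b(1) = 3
Characteristic equation: x² - 3x - 11 = 0.
Discriminant Δ = (3)² + 4·(11) = 53.
Roots r₁,₂ = (3 ± √53)/2, so r₁ = \frac{3}{2} + \frac{\sqrt{53}}{2}, r₂ = \frac{3}{2} - \frac{\sqrt{53}}{2}.
General solution: b(n) = A·r₁^n + B·r₂^n.
From the initial conditions, A + B = -6 and r₁A + r₂B = 3.
Since r₁ - r₂ = √53: A = (3 - (-6)r₂)/√53 = -3 + \frac{12 \sqrt{53}}{53}, and B = -6 - A = -3 - \frac{12 \sqrt{53}}{53}.
So b(n) = \left(-3 + \frac{12 \sqrt{53}}{53}\right)\left(\frac{3}{2} + \frac{\sqrt{53}}{2}\right)^n + \left(-3 - \frac{12 \sqrt{53}}{53}\right)\left(\frac{3}{2} - \frac{\sqrt{53}}{2}\right)^n.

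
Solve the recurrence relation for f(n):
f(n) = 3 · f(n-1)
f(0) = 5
Pure geometric recurrence with ratio 3.
By induction f(n) = f(0) · (3)^n = 5 \cdot 3^{n}.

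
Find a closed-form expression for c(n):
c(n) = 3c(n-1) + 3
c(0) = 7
First-order linear non-homogeneous.
Homogeneous solution: c_h(n) = A·(3)^n.
Try constant particular solution c_p = K: K = 3K + 3 ⇒ K = - \frac{3}{2}.
General: c(n) = A·(3)^n - \frac{3}{2}.
Apply c(0) = 7: A - \frac{3}{2} = 7 ⇒ A = \frac{17}{2}.
So c(n) = \frac{17 \cdot 3^{n}}{2} - \frac{3}{2}.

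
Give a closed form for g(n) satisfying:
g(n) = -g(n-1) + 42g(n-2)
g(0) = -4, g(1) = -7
Characteristic equation: x² + x - 42 = 0, which factors as (x - (6))(x - (-7)) = 0.
Roots r₁ = 6, r₂ = -7 (distinct).
General solution: g(n) = A·(6)^n + B·(-7)^n.
From g(0) = -4: A + B = -4.
From g(1) = -7: 6A - 7B = -7.
Solving: A = - \frac{35}{13}, B = - \frac{17}{13}.
So g(n) = - \frac{17 \left(-7\right)^{n}}{13} - \frac{35 \cdot 6^{n}}{13}.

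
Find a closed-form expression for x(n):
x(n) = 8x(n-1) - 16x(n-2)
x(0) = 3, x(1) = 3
Characteristic equation: x² - 8x + 16 = 0, which is (x - (4))².
Repeated root r = 4.
General solution: x(n) = (A + Bn)·(4)^n.
From x(0) = 3: A = 3.
From x(1) = 3: (A + B)·(4) = 3 ⇒ B = - \frac{9}{4}.
So x(n) = \left(3 - \frac{9 n}{4}\right) \cdot (4)^n.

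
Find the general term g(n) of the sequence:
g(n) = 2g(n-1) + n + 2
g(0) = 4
First-order linear with linear forcing.
Homogeneous solution: g_h(n) = A·(2)^n.
Try particular g_p(n) = pn + q. Substituting:
  pn + q = 2(p(n-1) + q) + n + 2.
Matching the n-coefficient: p = 2p + 1 ⇒ p = -1.
Matching constants: q = -2p + 2q + 2 ⇒ q = -4.
General: g(n) = A·(2)^n - n - 4.
Apply g(0) = 4: A - 4 = 4 ⇒ A = 8.
So g(n) = 8 \cdot 2^{n} - n - 4.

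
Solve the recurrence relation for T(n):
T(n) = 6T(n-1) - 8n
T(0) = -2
First-order linear with linear forcing.
Homogeneous solution: T_h(n) = A·(6)^n.
Try particular T_p(n) = pn + q. Substituting:
  pn + q = 6(p(n-1) + q) - 8n.
Matching the n-coefficient: p = 6p - 8 ⇒ p = \frac{8}{5}.
Matching constants: q = -6p + 6q ⇒ q = \frac{48}{25}.
General: T(n) = A·(6)^n + \frac{8 n}{5} + \frac{48}{25}.
Apply T(0) = -2: A + \frac{48}{25} = -2 ⇒ A = - \frac{98}{25}.
So T(n) = - \frac{98 \cdot 6^{n}}{25} + \frac{8 n}{5} + \frac{48}{25}.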